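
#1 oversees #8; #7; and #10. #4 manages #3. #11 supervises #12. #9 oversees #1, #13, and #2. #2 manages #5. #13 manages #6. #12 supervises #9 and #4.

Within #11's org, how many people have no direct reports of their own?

6

The people in #11's organization with no one reporting to them are #3, #5, #6, #10, #7, #8. That is 6.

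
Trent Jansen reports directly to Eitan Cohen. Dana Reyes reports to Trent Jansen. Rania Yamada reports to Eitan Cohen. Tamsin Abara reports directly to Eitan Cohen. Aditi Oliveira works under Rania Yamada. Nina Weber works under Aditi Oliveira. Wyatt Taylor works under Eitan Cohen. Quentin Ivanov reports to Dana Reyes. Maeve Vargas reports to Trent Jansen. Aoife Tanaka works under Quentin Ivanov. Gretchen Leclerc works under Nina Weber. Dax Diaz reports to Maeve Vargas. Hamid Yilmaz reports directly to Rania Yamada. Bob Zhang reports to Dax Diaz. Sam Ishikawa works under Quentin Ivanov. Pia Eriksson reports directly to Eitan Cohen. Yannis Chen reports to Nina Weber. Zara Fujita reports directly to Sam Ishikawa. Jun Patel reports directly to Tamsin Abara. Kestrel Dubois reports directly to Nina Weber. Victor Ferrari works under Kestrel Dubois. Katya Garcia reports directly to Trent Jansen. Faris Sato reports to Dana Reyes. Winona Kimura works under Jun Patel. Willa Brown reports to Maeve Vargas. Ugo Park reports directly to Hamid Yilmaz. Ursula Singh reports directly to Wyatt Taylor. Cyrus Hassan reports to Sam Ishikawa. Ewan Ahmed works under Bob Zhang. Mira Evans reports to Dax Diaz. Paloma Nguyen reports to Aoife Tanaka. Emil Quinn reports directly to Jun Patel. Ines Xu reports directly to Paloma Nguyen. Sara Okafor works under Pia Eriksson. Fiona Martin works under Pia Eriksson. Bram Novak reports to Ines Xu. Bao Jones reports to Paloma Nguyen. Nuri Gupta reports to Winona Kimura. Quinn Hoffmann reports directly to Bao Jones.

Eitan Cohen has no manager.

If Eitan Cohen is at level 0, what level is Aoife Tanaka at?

4

Chain from Aoife Tanaka up to Eitan Cohen: Aoife Tanaka → Quentin Ivanov → Dana Reyes → Trent Jansen → Eitan Cohen. That is 4 steps up, so Aoife Tanaka is 4 levels below Eitan Cohen.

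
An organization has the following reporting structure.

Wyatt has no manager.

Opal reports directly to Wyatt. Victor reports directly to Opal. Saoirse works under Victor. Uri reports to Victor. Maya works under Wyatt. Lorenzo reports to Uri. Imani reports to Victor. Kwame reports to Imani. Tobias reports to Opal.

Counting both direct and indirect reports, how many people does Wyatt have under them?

9

Wyatt directly manages Opal, Maya. Under Opal: Tobias, Victor, Imani, Kwame, Uri, Lorenzo, Saoirse (7). Maya has no reports. So Wyatt's organization is 2 direct reports plus everyone under them: 8 + 1 = 9.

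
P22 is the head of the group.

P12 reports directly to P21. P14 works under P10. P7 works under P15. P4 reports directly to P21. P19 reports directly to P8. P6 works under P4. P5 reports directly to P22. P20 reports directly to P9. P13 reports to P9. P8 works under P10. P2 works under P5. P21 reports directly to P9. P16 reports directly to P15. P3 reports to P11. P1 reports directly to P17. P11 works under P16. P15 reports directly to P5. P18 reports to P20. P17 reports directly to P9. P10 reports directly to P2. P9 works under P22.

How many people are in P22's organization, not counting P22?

P22 directly manages P5, P9. Under P5: P15, P7, P16, P11, P3, P2, P10, P14, P8, P19 (10). Under P9: P13, P17, P1, P21, P12, P4, P6, P20, P18 (9). So P22's organization is 2 direct reports plus everyone under them: 11 + 10 = 21.

21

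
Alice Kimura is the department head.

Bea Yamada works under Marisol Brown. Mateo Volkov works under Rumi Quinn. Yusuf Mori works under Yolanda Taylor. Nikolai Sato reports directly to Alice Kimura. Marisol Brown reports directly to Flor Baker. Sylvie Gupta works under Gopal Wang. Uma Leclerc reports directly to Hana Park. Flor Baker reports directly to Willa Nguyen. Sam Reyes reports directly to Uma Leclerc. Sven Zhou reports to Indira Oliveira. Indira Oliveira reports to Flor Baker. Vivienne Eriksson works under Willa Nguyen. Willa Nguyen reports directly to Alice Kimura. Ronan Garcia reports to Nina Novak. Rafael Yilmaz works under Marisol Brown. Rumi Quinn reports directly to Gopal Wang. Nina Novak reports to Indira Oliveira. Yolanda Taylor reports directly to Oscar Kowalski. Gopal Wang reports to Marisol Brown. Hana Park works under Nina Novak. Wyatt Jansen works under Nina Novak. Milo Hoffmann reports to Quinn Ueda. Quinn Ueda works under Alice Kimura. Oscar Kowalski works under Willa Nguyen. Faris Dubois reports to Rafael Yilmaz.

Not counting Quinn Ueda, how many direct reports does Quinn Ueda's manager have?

2

Quinn Ueda reports to Alice Kimura. Alice Kimura's other direct reports are Willa Nguyen, Nikolai Sato — 2 peers.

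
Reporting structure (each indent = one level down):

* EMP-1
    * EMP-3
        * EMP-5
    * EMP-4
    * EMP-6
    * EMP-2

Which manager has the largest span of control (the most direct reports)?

EMP-1

Direct-report counts: EMP-1 has 4; EMP-3 has 1. The largest is 4, held by EMP-1.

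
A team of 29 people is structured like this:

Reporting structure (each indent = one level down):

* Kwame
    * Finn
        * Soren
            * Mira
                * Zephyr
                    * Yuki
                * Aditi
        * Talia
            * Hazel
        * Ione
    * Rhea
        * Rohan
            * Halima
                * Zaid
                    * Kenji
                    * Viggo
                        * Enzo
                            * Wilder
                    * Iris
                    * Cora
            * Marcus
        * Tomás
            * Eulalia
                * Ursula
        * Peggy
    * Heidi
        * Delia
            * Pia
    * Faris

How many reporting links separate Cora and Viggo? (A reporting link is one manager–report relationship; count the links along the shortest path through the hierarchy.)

Cora is 1 level below Zaid, and Viggo is 1 level below Zaid (their lowest common manager). The shortest path runs up from Cora to Zaid and back down to Viggo: 1 + 1 = 2 links.

2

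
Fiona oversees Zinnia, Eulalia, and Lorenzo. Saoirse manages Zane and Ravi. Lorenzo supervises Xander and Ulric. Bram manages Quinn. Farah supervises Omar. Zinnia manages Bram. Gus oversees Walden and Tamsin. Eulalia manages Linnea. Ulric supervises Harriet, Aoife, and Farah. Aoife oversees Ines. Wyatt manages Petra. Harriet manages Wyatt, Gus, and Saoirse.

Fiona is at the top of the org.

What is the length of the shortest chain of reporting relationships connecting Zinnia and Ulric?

3

Zinnia is 1 level below Fiona, and Ulric is 2 levels below Fiona (their lowest common manager). The shortest path runs up from Zinnia to Fiona and back down to Ulric: 1 + 2 = 3 links.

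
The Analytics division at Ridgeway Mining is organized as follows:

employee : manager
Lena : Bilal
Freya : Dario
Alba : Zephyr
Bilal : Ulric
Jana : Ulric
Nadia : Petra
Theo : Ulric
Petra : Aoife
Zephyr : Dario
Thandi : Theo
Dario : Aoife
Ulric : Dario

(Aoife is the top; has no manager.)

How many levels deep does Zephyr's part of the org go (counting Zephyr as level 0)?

The longest chain under Zephyr runs Zephyr → Alba, which is 1 level below Zephyr.

1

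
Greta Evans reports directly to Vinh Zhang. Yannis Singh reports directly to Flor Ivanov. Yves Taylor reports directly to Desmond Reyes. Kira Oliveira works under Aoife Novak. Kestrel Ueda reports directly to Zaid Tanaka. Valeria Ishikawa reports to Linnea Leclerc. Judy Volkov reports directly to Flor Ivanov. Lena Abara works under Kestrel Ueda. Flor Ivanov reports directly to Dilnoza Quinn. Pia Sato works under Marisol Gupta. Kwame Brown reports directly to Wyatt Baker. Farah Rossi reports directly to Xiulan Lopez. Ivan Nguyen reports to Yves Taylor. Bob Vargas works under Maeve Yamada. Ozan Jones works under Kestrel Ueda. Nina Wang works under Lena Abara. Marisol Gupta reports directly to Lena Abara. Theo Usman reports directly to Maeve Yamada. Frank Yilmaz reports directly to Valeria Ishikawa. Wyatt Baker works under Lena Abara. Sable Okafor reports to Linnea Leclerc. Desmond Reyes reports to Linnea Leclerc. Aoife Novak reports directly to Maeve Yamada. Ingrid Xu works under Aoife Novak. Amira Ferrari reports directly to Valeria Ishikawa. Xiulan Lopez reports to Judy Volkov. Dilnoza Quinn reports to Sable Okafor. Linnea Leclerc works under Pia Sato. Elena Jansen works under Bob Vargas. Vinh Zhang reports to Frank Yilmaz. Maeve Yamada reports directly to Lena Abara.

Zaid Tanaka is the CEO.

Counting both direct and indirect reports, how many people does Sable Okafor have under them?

Sable Okafor directly manages Dilnoza Quinn. Under Dilnoza Quinn: Flor Ivanov, Yannis Singh, Judy Volkov, Xiulan Lopez, Farah Rossi (5). That's 6 in total.

6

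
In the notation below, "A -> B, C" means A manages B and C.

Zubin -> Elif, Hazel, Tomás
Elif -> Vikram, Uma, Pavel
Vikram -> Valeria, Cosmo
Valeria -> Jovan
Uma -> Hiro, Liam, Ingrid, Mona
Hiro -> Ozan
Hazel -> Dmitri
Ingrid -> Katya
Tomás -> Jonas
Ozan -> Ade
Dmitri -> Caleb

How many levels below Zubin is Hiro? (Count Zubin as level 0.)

3

Chain from Hiro up to Zubin: Hiro → Uma → Elif → Zubin. That is 3 steps up, so Hiro is 3 levels below Zubin.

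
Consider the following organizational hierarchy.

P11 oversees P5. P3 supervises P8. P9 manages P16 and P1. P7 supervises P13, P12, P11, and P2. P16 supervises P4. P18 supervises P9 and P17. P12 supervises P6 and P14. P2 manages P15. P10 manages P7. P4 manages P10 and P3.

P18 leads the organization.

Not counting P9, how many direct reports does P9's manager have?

1

P9 reports to P18. P18's other direct reports are P17 — 1 peer.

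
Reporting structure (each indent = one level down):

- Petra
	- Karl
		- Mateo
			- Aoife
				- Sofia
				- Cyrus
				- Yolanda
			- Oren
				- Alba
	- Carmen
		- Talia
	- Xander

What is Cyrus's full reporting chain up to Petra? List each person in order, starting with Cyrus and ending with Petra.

Cyrus reports to Aoife. Aoife reports to Mateo. Mateo reports to Karl. Karl reports to Petra. Petra is at the top.

Cyrus -> Aoife -> Mateo -> Karl -> Petra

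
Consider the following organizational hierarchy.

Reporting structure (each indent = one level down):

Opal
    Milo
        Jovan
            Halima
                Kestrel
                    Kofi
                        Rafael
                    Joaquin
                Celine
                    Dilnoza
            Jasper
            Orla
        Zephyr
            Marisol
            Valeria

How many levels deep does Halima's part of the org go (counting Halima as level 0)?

3

The longest chain under Halima runs Halima → Kestrel → Kofi → Rafael, which is 3 levels below Halima.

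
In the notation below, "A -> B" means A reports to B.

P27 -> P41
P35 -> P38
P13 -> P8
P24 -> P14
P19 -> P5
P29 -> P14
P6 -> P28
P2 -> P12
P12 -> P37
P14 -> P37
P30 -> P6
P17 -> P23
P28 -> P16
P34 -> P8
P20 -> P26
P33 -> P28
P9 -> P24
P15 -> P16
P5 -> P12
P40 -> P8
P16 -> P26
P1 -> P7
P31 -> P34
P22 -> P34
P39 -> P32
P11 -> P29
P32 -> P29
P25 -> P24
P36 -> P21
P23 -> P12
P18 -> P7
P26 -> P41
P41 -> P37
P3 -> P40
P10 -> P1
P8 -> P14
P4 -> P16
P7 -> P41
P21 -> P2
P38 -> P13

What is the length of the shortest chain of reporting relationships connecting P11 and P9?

P11 is 2 levels below P14, and P9 is 2 levels below P14 (their lowest common manager). The shortest path runs up from P11 to P14 and back down to P9: 2 + 2 = 4 links.

4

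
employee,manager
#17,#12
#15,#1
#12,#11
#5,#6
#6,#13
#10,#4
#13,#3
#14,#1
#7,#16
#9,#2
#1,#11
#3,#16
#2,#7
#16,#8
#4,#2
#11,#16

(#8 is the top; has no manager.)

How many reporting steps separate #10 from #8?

Chain from #10 up to #8: #10 → #4 → #2 → #7 → #16 → #8. That is 5 steps up, so #10 is 5 levels below #8.

5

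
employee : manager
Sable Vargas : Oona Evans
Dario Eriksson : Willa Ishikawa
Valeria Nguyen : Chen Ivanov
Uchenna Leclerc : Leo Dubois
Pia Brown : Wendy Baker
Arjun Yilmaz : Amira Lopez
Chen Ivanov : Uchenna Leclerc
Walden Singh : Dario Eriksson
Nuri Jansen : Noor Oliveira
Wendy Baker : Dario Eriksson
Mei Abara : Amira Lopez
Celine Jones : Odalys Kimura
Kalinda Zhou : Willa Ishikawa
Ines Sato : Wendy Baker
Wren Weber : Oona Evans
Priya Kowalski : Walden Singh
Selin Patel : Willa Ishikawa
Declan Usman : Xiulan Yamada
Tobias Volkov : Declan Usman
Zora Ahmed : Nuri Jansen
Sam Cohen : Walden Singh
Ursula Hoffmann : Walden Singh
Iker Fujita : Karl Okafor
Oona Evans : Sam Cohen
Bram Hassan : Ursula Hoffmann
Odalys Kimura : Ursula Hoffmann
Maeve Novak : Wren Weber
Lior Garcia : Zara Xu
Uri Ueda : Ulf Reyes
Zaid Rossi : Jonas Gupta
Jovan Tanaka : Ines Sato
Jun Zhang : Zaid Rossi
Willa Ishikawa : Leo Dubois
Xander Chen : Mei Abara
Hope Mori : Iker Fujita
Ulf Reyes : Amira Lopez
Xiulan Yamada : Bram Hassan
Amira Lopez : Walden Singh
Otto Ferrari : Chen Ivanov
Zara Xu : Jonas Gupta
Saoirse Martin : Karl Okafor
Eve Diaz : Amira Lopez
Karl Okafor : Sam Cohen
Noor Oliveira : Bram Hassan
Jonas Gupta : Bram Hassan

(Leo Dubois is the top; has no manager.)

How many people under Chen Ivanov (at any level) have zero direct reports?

The people in Chen Ivanov's organization with no one reporting to them are Otto Ferrari, Valeria Nguyen. That is 2.

2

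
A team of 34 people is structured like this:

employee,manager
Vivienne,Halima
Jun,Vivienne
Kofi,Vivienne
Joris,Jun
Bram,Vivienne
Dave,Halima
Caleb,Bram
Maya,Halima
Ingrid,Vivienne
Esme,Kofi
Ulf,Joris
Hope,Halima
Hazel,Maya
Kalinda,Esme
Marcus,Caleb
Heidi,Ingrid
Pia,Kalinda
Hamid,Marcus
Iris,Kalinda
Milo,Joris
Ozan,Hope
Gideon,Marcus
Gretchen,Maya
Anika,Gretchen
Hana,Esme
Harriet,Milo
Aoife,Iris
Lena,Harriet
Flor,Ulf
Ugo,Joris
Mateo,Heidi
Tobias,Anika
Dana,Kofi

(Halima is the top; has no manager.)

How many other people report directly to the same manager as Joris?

0

Joris reports to Jun, and Jun has no other direct reports. Joris has 0 peers.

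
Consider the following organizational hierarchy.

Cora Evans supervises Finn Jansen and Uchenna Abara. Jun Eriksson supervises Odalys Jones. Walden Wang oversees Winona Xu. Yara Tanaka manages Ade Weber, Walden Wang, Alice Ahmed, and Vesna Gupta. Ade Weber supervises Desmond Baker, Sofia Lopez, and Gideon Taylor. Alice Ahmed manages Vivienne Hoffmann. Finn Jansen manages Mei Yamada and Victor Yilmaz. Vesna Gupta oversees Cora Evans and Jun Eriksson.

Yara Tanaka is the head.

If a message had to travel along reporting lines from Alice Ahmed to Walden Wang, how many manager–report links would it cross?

2

Alice Ahmed is 1 level below Yara Tanaka, and Walden Wang is 1 level below Yara Tanaka (their lowest common manager). The shortest path runs up from Alice Ahmed to Yara Tanaka and back down to Walden Wang: 1 + 1 = 2 links.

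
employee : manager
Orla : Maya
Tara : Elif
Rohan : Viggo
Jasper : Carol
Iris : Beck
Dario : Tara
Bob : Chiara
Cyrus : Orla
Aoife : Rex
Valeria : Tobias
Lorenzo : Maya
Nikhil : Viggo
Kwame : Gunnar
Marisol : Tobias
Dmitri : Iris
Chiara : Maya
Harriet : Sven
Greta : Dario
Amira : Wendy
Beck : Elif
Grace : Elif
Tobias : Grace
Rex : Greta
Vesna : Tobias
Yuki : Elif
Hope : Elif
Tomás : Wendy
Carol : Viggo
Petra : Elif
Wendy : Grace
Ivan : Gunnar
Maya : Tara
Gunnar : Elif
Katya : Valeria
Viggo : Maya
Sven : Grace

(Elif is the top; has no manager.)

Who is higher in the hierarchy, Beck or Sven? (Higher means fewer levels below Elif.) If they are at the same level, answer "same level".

Beck is 1 level below Elif; Sven is 2. Beck is higher.

Beck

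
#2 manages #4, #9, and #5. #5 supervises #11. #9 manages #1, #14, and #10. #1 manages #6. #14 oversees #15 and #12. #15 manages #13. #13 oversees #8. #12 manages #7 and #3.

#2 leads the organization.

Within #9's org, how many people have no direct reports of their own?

5

The people in #9's organization with no one reporting to them are #10, #3, #7, #8, #6. That is 5.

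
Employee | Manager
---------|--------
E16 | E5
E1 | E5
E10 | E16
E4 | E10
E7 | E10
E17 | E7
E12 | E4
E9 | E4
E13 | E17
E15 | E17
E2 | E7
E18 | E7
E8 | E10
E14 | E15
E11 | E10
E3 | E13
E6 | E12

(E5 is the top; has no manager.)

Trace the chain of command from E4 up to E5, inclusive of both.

E4 reports to E10. E10 reports to E16. E16 reports to E5. E5 is at the top.

E4 -> E10 -> E16 -> E5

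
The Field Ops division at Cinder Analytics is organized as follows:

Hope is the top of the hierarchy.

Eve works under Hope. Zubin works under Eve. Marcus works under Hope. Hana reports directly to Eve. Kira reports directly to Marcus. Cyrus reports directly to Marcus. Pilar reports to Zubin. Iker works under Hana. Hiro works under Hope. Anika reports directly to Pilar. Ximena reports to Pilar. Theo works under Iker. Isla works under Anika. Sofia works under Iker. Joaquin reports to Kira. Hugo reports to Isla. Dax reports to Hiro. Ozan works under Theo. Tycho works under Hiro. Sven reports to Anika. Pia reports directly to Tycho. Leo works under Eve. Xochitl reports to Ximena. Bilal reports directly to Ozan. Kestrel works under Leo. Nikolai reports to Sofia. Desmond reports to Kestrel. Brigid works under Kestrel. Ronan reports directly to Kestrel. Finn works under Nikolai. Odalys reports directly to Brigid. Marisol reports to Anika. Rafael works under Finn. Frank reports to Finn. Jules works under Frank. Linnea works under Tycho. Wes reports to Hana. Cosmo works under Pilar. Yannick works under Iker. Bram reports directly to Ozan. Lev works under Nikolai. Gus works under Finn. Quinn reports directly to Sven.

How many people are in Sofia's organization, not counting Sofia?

Sofia directly manages Nikolai. Under Nikolai: Lev, Finn, Gus, Frank, Jules, Rafael (6). That's 7 in total.

7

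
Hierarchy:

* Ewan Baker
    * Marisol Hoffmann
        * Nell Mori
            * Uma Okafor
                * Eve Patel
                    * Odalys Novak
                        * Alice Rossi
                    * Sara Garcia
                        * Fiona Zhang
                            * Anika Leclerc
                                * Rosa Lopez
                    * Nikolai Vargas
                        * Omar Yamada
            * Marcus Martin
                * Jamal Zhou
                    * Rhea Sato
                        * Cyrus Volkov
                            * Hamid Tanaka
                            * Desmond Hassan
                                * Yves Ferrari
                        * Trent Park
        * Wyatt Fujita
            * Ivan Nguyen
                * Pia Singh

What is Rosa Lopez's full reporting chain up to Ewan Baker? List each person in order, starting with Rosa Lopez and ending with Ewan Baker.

Rosa Lopez reports to Anika Leclerc. Anika Leclerc reports to Fiona Zhang. Fiona Zhang reports to Sara Garcia. Sara Garcia reports to Eve Patel. Eve Patel reports to Uma Okafor. Uma Okafor reports to Nell Mori. Nell Mori reports to Marisol Hoffmann. Marisol Hoffmann reports to Ewan Baker. Ewan Baker is at the top.

Rosa Lopez -> Anika Leclerc -> Fiona Zhang -> Sara Garcia -> Eve Patel -> Uma Okafor -> Nell Mori -> Marisol Hoffmann -> Ewan Baker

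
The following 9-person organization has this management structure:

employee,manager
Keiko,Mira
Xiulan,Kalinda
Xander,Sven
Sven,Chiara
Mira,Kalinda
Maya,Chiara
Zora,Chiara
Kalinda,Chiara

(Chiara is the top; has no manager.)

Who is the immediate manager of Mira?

Mira reports directly to Kalinda.

Kalinda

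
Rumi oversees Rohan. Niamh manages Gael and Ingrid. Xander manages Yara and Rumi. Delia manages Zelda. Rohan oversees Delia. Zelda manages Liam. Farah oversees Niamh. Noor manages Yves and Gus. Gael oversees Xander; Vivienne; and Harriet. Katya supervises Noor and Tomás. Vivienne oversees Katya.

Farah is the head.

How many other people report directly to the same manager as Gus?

Gus reports to Noor. Noor's other direct reports are Yves — 1 peer.

1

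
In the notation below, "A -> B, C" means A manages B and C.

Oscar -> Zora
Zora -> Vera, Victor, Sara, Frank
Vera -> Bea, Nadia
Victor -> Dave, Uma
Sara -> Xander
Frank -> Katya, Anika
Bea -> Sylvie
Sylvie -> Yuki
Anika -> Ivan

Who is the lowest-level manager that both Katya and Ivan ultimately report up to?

Frank

Katya's chain of managers is Frank, Zora, Oscar. Ivan's chain of managers is Anika, Frank, Zora, Oscar. The first manager that appears in both chains is Frank.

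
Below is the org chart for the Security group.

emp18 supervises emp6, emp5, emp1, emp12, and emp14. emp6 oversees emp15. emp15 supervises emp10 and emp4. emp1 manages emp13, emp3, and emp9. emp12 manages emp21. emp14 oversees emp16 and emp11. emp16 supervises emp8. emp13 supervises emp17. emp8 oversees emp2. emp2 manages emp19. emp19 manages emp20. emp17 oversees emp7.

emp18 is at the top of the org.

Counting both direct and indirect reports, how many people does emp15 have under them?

2

emp15 directly manages emp10, emp4. emp10 has no reports. emp4 has no reports. So emp15's organization is 2 direct reports plus everyone under them: 1 + 1 = 2.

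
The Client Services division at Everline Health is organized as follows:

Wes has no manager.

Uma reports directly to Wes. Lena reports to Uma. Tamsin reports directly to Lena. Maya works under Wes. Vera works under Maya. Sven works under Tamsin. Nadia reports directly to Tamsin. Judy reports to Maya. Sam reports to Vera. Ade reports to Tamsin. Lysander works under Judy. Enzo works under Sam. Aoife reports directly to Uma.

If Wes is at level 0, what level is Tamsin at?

Chain from Tamsin up to Wes: Tamsin → Lena → Uma → Wes. That is 3 steps up, so Tamsin is 3 levels below Wes.

3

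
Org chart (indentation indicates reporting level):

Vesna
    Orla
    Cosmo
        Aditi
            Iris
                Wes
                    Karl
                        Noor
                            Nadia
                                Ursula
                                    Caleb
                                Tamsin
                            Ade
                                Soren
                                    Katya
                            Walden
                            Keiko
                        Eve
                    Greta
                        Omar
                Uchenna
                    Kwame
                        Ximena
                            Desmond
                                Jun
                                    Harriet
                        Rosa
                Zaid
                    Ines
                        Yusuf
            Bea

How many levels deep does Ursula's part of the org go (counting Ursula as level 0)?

1

The longest chain under Ursula runs Ursula → Caleb, which is 1 level below Ursula.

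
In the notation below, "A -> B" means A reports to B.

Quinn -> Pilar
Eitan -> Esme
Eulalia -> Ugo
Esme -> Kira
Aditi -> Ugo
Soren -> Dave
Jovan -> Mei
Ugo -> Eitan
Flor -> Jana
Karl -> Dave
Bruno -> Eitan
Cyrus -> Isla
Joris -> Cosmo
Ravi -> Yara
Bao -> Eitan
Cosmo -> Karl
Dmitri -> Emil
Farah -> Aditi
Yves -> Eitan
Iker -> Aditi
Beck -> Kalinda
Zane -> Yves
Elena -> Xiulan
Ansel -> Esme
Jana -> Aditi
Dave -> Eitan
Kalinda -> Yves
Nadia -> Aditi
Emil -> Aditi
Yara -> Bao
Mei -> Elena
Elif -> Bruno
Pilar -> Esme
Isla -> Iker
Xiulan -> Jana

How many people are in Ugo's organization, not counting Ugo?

Ugo directly manages Aditi, Eulalia. Under Aditi: Farah, Emil, Dmitri, Jana, Flor, Xiulan, Elena, Mei, Jovan, Nadia, Iker, Isla, Cyrus (13). Eulalia has no reports. So Ugo's organization is 2 direct reports plus everyone under them: 14 + 1 = 15.

15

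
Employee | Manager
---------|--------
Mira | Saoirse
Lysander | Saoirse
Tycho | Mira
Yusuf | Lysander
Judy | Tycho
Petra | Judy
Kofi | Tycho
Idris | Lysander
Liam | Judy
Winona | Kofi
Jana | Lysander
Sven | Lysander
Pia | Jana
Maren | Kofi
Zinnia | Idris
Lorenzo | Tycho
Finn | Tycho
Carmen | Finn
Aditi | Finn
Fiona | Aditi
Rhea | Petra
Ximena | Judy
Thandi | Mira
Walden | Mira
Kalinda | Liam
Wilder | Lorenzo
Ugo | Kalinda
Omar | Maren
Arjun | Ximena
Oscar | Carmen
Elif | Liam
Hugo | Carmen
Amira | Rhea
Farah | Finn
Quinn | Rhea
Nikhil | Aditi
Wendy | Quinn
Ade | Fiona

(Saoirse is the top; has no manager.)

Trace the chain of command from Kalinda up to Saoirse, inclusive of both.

Kalinda -> Liam -> Judy -> Tycho -> Mira -> Saoirse

Kalinda reports to Liam. Liam reports to Judy. Judy reports to Tycho. Tycho reports to Mira. Mira reports to Saoirse. Saoirse is at the top.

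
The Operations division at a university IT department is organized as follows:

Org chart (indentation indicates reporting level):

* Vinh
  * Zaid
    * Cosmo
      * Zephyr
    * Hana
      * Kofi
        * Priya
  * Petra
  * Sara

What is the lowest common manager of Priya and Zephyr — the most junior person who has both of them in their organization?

Priya's chain of managers is Kofi, Hana, Zaid, Vinh. Zephyr's chain of managers is Cosmo, Zaid, Vinh. The first manager that appears in both chains is Zaid.

Zaid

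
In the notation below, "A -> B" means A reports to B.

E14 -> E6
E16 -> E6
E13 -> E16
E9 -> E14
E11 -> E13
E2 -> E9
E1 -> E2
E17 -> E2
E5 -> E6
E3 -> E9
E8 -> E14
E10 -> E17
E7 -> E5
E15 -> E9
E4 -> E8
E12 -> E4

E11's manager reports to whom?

E16

E11 reports to E13, and E13 reports to E16. So E11's skip-level manager is E16.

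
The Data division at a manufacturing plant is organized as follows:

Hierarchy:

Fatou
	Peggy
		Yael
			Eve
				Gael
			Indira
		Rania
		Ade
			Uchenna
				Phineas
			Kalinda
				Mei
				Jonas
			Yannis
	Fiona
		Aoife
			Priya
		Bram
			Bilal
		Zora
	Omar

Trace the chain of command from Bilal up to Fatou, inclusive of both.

Bilal reports to Bram. Bram reports to Fiona. Fiona reports to Fatou. Fatou is at the top.

Bilal -> Bram -> Fiona -> Fatou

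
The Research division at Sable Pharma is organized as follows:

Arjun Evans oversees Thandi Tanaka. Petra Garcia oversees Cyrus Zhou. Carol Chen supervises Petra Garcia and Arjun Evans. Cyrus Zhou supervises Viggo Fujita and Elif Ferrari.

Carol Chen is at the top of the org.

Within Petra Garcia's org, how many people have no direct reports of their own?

The people in Petra Garcia's organization with no one reporting to them are Elif Ferrari, Viggo Fujita. That is 2.

2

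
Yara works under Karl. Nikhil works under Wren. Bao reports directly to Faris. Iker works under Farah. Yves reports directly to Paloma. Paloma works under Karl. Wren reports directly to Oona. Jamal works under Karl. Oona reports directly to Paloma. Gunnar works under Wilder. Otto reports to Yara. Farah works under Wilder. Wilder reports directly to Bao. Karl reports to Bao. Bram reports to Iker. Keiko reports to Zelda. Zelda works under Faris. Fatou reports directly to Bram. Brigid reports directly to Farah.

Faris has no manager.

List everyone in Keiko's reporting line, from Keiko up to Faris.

Keiko -> Zelda -> Faris

Keiko reports to Zelda. Zelda reports to Faris. Faris is at the top.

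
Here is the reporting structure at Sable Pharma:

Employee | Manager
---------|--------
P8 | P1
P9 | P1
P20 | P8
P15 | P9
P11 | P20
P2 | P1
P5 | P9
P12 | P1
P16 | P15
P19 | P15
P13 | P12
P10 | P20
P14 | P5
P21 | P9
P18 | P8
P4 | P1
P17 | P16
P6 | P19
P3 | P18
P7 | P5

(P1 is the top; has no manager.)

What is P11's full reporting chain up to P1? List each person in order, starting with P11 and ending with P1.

P11 -> P20 -> P8 -> P1

P11 reports to P20. P20 reports to P8. P8 reports to P1. P1 is at the top.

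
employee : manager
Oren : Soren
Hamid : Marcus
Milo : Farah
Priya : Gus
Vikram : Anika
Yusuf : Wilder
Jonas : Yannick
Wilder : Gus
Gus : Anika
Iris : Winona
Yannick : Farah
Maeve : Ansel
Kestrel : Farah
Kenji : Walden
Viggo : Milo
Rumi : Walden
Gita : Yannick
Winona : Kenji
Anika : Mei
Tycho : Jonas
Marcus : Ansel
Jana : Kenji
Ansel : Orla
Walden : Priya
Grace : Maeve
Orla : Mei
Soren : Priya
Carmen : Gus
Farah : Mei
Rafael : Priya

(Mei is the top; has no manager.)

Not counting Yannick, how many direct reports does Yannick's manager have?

Yannick reports to Farah. Farah's other direct reports are Milo, Kestrel — 2 peers.

2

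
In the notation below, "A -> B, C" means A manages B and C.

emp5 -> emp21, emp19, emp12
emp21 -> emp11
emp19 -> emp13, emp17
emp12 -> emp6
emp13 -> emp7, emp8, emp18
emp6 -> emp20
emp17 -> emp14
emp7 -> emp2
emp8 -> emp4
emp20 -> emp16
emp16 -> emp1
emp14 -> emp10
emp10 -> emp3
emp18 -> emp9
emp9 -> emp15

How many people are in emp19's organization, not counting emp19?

emp19 directly manages emp13, emp17. Under emp13: emp18, emp9, emp15, emp8, emp4, emp7, emp2 (7). Under emp17: emp14, emp10, emp3 (3). So emp19's organization is 2 direct reports plus everyone under them: 8 + 4 = 12.

12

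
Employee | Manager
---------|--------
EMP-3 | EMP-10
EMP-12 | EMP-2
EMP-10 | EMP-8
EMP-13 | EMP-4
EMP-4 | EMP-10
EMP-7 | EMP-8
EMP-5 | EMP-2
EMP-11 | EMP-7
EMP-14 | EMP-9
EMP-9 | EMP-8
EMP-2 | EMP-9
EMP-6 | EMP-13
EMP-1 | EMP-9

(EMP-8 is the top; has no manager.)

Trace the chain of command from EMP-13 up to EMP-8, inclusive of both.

EMP-13 reports to EMP-4. EMP-4 reports to EMP-10. EMP-10 reports to EMP-8. EMP-8 is at the top.

EMP-13 -> EMP-4 -> EMP-10 -> EMP-8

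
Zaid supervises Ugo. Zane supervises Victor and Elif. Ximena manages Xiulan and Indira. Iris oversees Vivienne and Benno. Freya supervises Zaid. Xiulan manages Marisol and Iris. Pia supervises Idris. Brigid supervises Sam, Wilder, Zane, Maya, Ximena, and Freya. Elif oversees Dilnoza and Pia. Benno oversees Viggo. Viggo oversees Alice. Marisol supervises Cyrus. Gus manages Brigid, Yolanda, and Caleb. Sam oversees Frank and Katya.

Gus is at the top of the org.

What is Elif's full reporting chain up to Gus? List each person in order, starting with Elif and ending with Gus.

Elif -> Zane -> Brigid -> Gus

Elif reports to Zane. Zane reports to Brigid. Brigid reports to Gus. Gus is at the top.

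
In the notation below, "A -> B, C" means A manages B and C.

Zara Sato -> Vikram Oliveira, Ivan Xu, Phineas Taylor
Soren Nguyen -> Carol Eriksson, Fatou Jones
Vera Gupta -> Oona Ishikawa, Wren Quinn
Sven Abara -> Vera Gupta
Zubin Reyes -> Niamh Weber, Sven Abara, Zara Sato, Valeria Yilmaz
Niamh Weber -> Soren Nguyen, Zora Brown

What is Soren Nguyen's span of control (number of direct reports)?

Soren Nguyen directly manages Carol Eriksson, Fatou Jones. That is 2 direct reports.

2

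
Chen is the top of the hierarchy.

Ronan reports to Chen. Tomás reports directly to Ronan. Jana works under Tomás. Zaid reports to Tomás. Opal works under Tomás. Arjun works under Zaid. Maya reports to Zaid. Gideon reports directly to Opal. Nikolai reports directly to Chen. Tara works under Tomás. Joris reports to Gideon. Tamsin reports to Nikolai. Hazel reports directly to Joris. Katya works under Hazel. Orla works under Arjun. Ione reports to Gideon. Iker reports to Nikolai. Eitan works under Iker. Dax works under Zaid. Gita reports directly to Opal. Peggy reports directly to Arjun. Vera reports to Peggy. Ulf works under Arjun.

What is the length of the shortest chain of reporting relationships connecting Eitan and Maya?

7

Eitan is 3 levels below Chen, and Maya is 4 levels below Chen (their lowest common manager). The shortest path runs up from Eitan to Chen and back down to Maya: 3 + 4 = 7 links.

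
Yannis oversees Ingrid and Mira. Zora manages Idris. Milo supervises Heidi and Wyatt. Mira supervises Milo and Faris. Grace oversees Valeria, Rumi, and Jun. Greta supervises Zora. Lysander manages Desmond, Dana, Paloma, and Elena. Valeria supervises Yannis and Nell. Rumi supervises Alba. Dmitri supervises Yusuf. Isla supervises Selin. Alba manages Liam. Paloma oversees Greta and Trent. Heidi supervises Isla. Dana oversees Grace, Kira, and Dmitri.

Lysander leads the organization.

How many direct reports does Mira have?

Mira directly manages Milo, Faris. That is 2 direct reports.

2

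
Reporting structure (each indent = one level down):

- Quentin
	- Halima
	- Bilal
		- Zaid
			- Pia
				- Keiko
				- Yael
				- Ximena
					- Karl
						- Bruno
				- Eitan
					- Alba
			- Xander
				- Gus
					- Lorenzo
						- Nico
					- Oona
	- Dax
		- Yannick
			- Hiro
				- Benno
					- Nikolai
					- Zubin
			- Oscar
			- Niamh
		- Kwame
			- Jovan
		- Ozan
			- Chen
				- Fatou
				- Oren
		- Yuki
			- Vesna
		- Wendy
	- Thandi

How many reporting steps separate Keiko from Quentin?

4

Chain from Keiko up to Quentin: Keiko → Pia → Zaid → Bilal → Quentin. That is 4 steps up, so Keiko is 4 levels below Quentin.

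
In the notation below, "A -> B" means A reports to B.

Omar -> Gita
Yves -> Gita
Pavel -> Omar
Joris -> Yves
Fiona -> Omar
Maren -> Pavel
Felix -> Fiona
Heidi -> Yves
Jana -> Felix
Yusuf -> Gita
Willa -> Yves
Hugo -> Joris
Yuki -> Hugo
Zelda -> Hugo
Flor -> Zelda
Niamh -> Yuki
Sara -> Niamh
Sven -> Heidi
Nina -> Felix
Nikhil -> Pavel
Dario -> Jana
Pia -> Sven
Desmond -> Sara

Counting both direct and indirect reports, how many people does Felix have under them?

3

Felix directly manages Jana, Nina. Under Jana: Dario (1). Nina has no reports. So Felix's organization is 2 direct reports plus everyone under them: 2 + 1 = 3.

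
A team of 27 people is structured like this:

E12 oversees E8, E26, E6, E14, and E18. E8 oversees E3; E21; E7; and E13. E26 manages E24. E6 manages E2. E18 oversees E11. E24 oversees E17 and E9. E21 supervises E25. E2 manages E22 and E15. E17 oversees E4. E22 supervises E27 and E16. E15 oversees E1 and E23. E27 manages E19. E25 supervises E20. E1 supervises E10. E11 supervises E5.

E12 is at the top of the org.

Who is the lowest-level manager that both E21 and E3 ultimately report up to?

E8

E21's chain of managers is E8, E12. E3's chain of managers is E8, E12. The first manager that appears in both chains is E8.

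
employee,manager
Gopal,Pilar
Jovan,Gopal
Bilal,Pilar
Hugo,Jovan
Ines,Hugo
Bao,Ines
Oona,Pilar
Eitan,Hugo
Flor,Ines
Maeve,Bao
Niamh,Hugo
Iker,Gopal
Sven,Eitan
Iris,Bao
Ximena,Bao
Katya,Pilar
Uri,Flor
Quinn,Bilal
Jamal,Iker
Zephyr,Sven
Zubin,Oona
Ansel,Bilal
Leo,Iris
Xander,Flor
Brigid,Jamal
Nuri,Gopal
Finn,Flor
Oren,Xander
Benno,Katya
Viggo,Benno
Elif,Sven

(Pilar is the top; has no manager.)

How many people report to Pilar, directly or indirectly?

Pilar directly manages Gopal, Bilal, Oona, Katya. Under Gopal: Nuri, Iker, Jamal, Brigid, Jovan, Hugo, Niamh, Eitan, Sven, Elif, Zephyr, Ines, Flor, Finn, Xander, Oren, Uri, Bao, Ximena, Iris, Leo, Maeve (22). Under Bilal: Ansel, Quinn (2). Under Oona: Zubin (1). Under Katya: Benno, Viggo (2). So Pilar's organization is 4 direct reports plus everyone under them: 23 + 3 + 2 + 3 = 31.

31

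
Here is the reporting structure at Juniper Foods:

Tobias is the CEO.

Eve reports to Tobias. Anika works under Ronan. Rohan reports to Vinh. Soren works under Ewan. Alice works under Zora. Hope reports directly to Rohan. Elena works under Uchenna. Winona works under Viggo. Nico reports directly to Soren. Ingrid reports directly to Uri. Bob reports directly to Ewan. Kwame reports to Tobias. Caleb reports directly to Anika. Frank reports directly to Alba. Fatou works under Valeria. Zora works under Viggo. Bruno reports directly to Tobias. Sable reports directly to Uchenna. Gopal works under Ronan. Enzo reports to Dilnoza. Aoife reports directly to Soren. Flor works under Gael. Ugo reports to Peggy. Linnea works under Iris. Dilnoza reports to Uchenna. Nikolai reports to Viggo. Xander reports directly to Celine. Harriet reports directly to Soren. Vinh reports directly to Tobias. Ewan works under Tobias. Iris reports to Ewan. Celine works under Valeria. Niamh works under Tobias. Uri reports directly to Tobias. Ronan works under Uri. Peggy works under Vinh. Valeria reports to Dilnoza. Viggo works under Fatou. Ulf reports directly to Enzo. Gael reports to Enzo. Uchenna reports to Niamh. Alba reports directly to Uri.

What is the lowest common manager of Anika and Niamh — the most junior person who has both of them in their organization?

Anika's chain of managers is Ronan, Uri, Tobias. Niamh's chain of managers is Tobias. The first manager that appears in both chains is Tobias.

Tobias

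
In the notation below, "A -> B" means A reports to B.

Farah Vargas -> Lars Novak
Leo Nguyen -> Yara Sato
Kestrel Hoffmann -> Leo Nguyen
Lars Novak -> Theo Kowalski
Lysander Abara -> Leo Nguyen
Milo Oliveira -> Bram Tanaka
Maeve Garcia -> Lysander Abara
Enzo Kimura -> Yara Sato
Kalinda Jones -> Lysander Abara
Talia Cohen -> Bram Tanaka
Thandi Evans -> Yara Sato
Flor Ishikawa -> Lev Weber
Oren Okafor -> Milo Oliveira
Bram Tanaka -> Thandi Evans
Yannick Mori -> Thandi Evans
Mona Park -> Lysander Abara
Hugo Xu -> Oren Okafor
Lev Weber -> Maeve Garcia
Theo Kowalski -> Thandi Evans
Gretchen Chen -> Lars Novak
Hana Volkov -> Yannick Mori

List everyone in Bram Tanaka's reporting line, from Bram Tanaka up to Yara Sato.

Bram Tanaka reports to Thandi Evans. Thandi Evans reports to Yara Sato. Yara Sato is at the top.

Bram Tanaka -> Thandi Evans -> Yara Sato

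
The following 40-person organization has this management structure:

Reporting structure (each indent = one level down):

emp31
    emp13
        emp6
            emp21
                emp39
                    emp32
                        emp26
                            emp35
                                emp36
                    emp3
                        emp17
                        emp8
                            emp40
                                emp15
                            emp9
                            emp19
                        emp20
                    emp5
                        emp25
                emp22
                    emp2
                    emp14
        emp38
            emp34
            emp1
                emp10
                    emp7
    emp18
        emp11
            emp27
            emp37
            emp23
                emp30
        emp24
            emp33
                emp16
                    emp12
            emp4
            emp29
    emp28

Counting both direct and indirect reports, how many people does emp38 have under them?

emp38 directly manages emp34, emp1. emp34 has no reports. Under emp1: emp10, emp7 (2). So emp38's organization is 2 direct reports plus everyone under them: 1 + 3 = 4.

4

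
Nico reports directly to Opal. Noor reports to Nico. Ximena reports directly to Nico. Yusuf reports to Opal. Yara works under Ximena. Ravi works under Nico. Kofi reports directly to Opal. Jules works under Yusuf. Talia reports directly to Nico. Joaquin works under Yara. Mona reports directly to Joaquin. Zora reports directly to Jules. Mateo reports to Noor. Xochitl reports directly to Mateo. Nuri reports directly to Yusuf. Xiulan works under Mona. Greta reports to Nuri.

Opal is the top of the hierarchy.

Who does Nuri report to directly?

Nuri reports directly to Yusuf.

Yusuf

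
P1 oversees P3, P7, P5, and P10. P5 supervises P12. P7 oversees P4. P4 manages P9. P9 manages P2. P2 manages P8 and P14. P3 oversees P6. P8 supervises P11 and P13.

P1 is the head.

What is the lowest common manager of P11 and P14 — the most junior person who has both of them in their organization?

P11's chain of managers is P8, P2, P9, P4, P7, P1. P14's chain of managers is P2, P9, P4, P7, P1. The first manager that appears in both chains is P2.

P2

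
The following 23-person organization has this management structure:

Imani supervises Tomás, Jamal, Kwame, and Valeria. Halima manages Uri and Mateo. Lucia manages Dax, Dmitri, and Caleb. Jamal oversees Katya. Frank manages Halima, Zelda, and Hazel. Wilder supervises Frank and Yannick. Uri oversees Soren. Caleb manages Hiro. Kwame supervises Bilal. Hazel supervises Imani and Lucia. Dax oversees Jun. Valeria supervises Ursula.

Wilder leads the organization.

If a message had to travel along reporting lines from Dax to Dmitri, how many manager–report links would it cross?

2

Dax is 1 level below Lucia, and Dmitri is 1 level below Lucia (their lowest common manager). The shortest path runs up from Dax to Lucia and back down to Dmitri: 1 + 1 = 2 links.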